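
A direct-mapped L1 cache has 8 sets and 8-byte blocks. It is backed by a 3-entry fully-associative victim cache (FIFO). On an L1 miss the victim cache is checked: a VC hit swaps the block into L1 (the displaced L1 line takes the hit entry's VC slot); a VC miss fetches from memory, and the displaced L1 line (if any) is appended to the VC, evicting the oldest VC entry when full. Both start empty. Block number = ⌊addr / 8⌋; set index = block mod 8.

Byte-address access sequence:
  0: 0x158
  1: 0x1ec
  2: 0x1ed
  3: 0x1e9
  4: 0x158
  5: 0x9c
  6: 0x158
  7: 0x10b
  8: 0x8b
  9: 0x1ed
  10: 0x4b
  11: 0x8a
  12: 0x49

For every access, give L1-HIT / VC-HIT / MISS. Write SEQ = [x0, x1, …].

0: 0x158 (blk 43, set 3) → MISS  vc=[]
1: 0x1ec (blk 61, set 5) → MISS  vc=[]
2: 0x1ed (blk 61, set 5) → L1-HIT  vc=[]
3: 0x1e9 (blk 61, set 5) → L1-HIT  vc=[]
4: 0x158 (blk 43, set 3) → L1-HIT  vc=[]
5: 0x9c (blk 19, set 3) → MISS  vc=[43]
6: 0x158 (blk 43, set 3) → VC-HIT  vc=[19]
7: 0x10b (blk 33, set 1) → MISS  vc=[19]
8: 0x8b (blk 17, set 1) → MISS  vc=[19, 33]
9: 0x1ed (blk 61, set 5) → L1-HIT  vc=[19, 33]
10: 0x4b (blk 9, set 1) → MISS  vc=[19, 33, 17]
11: 0x8a (blk 17, set 1) → VC-HIT  vc=[19, 33, 9]
12: 0x49 (blk 9, set 1) → VC-HIT  vc=[19, 33, 17]

SEQ = [MISS, MISS, L1-HIT, L1-HIT, L1-HIT, MISS, VC-HIT, MISS, MISS, L1-HIT, MISS, VC-HIT, VC-HIT]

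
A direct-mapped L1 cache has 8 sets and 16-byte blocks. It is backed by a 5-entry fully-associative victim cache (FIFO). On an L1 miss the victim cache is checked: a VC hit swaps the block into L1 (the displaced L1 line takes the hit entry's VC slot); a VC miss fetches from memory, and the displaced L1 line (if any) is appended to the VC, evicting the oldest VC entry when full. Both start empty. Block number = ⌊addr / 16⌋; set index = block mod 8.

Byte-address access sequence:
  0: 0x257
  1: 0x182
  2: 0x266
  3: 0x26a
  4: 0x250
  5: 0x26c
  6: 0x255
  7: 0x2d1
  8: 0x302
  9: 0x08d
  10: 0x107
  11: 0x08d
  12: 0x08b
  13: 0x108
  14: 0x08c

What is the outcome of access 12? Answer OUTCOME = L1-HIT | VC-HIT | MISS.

OUTCOME = L1-HIT

0: 0x257 (blk 37, set 5) → MISS  vc=[]
1: 0x182 (blk 24, set 0) → MISS  vc=[]
2: 0x266 (blk 38, set 6) → MISS  vc=[]
3: 0x26a (blk 38, set 6) → L1-HIT  vc=[]
4: 0x250 (blk 37, set 5) → L1-HIT  vc=[]
5: 0x26c (blk 38, set 6) → L1-HIT  vc=[]
6: 0x255 (blk 37, set 5) → L1-HIT  vc=[]
7: 0x2d1 (blk 45, set 5) → MISS  vc=[37]
8: 0x302 (blk 48, set 0) → MISS  vc=[37, 24]
9: 0x8d (blk 8, set 0) → MISS  vc=[37, 24, 48]
10: 0x107 (blk 16, set 0) → MISS  vc=[37, 24, 48, 8]
11: 0x8d (blk 8, set 0) → VC-HIT  vc=[37, 24, 48, 16]
12: 0x8b (blk 8, set 0) → L1-HIT  vc=[37, 24, 48, 16]
13: 0x108 (blk 16, set 0) → VC-HIT  vc=[37, 24, 48, 8]
14: 0x8c (blk 8, set 0) → VC-HIT  vc=[37, 24, 48, 16]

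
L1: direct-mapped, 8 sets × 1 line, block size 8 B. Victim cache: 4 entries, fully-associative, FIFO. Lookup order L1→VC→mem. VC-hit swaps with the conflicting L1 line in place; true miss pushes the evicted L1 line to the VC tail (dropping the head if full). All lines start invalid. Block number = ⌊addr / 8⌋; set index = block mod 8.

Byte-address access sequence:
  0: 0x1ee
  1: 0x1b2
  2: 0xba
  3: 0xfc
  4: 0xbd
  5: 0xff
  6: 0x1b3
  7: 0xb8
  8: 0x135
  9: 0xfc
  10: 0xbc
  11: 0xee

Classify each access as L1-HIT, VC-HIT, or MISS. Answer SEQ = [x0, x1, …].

  [0] addr=0x1ee blk=61 s=5: MISS | VC []
  [1] addr=0x1b2 blk=54 s=6: MISS | VC []
  [2] addr=0xba blk=23 s=7: MISS | VC []
  [3] addr=0xfc blk=31 s=7: MISS | VC [23]
  [4] addr=0xbd blk=23 s=7: VC-HIT | VC [31]
  [5] addr=0xff blk=31 s=7: VC-HIT | VC [23]
  [6] addr=0x1b3 blk=54 s=6: L1-HIT | VC [23]
  [7] addr=0xb8 blk=23 s=7: VC-HIT | VC [31]
  [8] addr=0x135 blk=38 s=6: MISS | VC [31, 54]
  [9] addr=0xfc blk=31 s=7: VC-HIT | VC [23, 54]
  [10] addr=0xbc blk=23 s=7: VC-HIT | VC [31, 54]
  [11] addr=0xee blk=29 s=5: MISS | VC [31, 54, 61]

SEQ = [MISS, MISS, MISS, MISS, VC-HIT, VC-HIT, L1-HIT, VC-HIT, MISS, VC-HIT, VC-HIT, MISS]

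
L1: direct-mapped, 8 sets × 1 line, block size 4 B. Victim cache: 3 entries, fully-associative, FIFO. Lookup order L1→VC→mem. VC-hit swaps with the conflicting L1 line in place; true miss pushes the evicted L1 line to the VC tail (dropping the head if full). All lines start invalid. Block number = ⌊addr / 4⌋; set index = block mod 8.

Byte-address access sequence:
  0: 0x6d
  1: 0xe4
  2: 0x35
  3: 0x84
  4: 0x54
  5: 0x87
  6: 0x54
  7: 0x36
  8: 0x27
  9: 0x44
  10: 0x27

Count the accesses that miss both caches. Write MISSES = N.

0: 0x6d (blk 27, set 3) → MISS  vc=[]
1: 0xe4 (blk 57, set 1) → MISS  vc=[]
2: 0x35 (blk 13, set 5) → MISS  vc=[]
3: 0x84 (blk 33, set 1) → MISS  vc=[57]
4: 0x54 (blk 21, set 5) → MISS  vc=[57, 13]
5: 0x87 (blk 33, set 1) → L1-HIT  vc=[57, 13]
6: 0x54 (blk 21, set 5) → L1-HIT  vc=[57, 13]
7: 0x36 (blk 13, set 5) → VC-HIT  vc=[57, 21]
8: 0x27 (blk 9, set 1) → MISS  vc=[57, 21, 33]
9: 0x44 (blk 17, set 1) → MISS  vc=[21, 33, 9]
10: 0x27 (blk 9, set 1) → VC-HIT  vc=[21, 33, 17]

MISSES = 7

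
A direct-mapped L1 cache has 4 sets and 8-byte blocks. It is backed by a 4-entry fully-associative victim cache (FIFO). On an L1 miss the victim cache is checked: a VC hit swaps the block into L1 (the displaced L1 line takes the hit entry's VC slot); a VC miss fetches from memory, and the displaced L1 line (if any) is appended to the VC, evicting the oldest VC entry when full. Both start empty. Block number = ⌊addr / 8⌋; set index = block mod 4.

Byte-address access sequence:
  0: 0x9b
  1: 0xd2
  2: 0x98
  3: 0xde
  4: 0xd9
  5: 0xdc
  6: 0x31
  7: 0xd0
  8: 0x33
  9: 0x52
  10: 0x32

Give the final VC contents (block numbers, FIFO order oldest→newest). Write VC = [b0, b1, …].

VC = [19, 26, 10]

  [0] addr=0x9b blk=19 s=3: MISS | VC []
  [1] addr=0xd2 blk=26 s=2: MISS | VC []
  [2] addr=0x98 blk=19 s=3: L1-HIT | VC []
  [3] addr=0xde blk=27 s=3: MISS | VC [19]
  [4] addr=0xd9 blk=27 s=3: L1-HIT | VC [19]
  [5] addr=0xdc blk=27 s=3: L1-HIT | VC [19]
  [6] addr=0x31 blk=6 s=2: MISS | VC [19, 26]
  [7] addr=0xd0 blk=26 s=2: VC-HIT | VC [19, 6]
  [8] addr=0x33 blk=6 s=2: VC-HIT | VC [19, 26]
  [9] addr=0x52 blk=10 s=2: MISS | VC [19, 26, 6]
  [10] addr=0x32 blk=6 s=2: VC-HIT | VC [19, 26, 10]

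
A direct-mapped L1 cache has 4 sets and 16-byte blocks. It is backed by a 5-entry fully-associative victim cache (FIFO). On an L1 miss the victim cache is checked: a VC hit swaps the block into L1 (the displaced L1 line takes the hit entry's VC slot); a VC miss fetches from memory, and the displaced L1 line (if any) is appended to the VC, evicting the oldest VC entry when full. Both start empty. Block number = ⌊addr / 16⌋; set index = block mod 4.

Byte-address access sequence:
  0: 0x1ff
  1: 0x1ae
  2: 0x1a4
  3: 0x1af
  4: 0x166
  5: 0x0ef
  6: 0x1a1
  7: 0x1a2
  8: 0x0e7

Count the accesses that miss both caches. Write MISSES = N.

0: 0x1ff (blk 31, set 3) → MISS  vc=[]
1: 0x1ae (blk 26, set 2) → MISS  vc=[]
2: 0x1a4 (blk 26, set 2) → L1-HIT  vc=[]
3: 0x1af (blk 26, set 2) → L1-HIT  vc=[]
4: 0x166 (blk 22, set 2) → MISS  vc=[26]
5: 0xef (blk 14, set 2) → MISS  vc=[26, 22]
6: 0x1a1 (blk 26, set 2) → VC-HIT  vc=[14, 22]
7: 0x1a2 (blk 26, set 2) → L1-HIT  vc=[14, 22]
8: 0xe7 (blk 14, set 2) → VC-HIT  vc=[26, 22]

MISSES = 4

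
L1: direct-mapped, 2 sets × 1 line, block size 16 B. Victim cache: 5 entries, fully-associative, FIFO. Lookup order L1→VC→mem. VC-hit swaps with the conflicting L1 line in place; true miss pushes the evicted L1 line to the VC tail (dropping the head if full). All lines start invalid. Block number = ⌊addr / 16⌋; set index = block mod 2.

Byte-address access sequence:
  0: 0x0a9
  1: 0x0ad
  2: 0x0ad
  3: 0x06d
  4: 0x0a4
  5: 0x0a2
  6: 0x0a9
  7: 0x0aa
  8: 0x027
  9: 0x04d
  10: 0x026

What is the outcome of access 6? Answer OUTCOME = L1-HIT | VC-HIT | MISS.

#0 0xa9→b10/s0 MISS; vc=[]
#1 0xad→b10/s0 L1-HIT; vc=[]
#2 0xad→b10/s0 L1-HIT; vc=[]
#3 0x6d→b6/s0 MISS; vc=[10]
#4 0xa4→b10/s0 VC-HIT; vc=[6]
#5 0xa2→b10/s0 L1-HIT; vc=[6]
#6 0xa9→b10/s0 L1-HIT; vc=[6]
#7 0xaa→b10/s0 L1-HIT; vc=[6]
#8 0x27→b2/s0 MISS; vc=[6,10]
#9 0x4d→b4/s0 MISS; vc=[6,10,2]
#10 0x26→b2/s0 VC-HIT; vc=[6,10,4]

OUTCOME = L1-HIT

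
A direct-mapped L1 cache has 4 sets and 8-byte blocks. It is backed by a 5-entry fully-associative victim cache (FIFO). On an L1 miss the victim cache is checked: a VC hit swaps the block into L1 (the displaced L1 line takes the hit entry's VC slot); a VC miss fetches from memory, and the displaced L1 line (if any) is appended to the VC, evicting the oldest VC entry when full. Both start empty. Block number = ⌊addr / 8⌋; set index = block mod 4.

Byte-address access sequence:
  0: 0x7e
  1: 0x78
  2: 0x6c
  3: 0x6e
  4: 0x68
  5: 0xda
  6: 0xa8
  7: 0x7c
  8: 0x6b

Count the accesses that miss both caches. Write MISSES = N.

0: 0x7e (blk 15, set 3) → MISS  vc=[]
1: 0x78 (blk 15, set 3) → L1-HIT  vc=[]
2: 0x6c (blk 13, set 1) → MISS  vc=[]
3: 0x6e (blk 13, set 1) → L1-HIT  vc=[]
4: 0x68 (blk 13, set 1) → L1-HIT  vc=[]
5: 0xda (blk 27, set 3) → MISS  vc=[15]
6: 0xa8 (blk 21, set 1) → MISS  vc=[15, 13]
7: 0x7c (blk 15, set 3) → VC-HIT  vc=[27, 13]
8: 0x6b (blk 13, set 1) → VC-HIT  vc=[27, 21]

MISSES = 4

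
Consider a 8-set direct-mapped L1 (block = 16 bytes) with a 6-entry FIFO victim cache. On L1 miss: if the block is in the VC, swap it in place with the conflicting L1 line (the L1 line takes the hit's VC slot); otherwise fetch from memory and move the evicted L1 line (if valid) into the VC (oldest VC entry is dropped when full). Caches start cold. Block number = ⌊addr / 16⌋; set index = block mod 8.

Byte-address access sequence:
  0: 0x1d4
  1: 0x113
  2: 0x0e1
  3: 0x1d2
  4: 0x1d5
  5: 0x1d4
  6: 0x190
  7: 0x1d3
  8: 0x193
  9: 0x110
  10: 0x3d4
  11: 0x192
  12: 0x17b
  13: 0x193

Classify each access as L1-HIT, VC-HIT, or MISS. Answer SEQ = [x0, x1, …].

SEQ = [MISS, MISS, MISS, L1-HIT, L1-HIT, L1-HIT, MISS, L1-HIT, L1-HIT, VC-HIT, MISS, VC-HIT, MISS, L1-HIT]

#0 0x1d4→b29/s5 MISS; vc=[]
#1 0x113→b17/s1 MISS; vc=[]
#2 0xe1→b14/s6 MISS; vc=[]
#3 0x1d2→b29/s5 L1-HIT; vc=[]
#4 0x1d5→b29/s5 L1-HIT; vc=[]
#5 0x1d4→b29/s5 L1-HIT; vc=[]
#6 0x190→b25/s1 MISS; vc=[17]
#7 0x1d3→b29/s5 L1-HIT; vc=[17]
#8 0x193→b25/s1 L1-HIT; vc=[17]
#9 0x110→b17/s1 VC-HIT; vc=[25]
#10 0x3d4→b61/s5 MISS; vc=[25,29]
#11 0x192→b25/s1 VC-HIT; vc=[17,29]
#12 0x17b→b23/s7 MISS; vc=[17,29]
#13 0x193→b25/s1 L1-HIT; vc=[17,29]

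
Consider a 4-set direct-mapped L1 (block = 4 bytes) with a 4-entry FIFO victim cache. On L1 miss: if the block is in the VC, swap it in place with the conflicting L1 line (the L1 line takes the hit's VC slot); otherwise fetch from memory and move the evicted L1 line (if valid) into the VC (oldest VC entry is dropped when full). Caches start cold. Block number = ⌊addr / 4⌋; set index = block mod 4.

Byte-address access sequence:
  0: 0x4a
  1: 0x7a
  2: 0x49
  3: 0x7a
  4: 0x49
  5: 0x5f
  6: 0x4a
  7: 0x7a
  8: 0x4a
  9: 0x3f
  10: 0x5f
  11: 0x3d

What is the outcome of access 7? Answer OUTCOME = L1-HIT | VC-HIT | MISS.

  [0] addr=0x4a blk=18 s=2: MISS | VC []
  [1] addr=0x7a blk=30 s=2: MISS | VC [18]
  [2] addr=0x49 blk=18 s=2: VC-HIT | VC [30]
  [3] addr=0x7a blk=30 s=2: VC-HIT | VC [18]
  [4] addr=0x49 blk=18 s=2: VC-HIT | VC [30]
  [5] addr=0x5f blk=23 s=3: MISS | VC [30]
  [6] addr=0x4a blk=18 s=2: L1-HIT | VC [30]
  [7] addr=0x7a blk=30 s=2: VC-HIT | VC [18]
  [8] addr=0x4a blk=18 s=2: VC-HIT | VC [30]
  [9] addr=0x3f blk=15 s=3: MISS | VC [30, 23]
  [10] addr=0x5f blk=23 s=3: VC-HIT | VC [30, 15]
  [11] addr=0x3d blk=15 s=3: VC-HIT | VC [30, 23]

OUTCOME = VC-HIT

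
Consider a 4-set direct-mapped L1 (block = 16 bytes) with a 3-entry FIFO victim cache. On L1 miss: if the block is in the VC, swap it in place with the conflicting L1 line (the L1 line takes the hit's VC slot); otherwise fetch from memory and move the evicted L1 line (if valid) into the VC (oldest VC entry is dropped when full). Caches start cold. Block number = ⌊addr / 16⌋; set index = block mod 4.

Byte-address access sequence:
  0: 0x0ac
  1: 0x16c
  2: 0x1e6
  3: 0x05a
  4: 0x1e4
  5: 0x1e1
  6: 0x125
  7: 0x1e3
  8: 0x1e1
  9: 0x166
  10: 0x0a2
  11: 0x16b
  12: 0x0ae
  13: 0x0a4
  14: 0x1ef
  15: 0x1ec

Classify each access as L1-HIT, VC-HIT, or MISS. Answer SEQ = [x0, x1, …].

SEQ = [MISS, MISS, MISS, MISS, L1-HIT, L1-HIT, MISS, VC-HIT, L1-HIT, VC-HIT, VC-HIT, VC-HIT, VC-HIT, L1-HIT, VC-HIT, L1-HIT]

0: 0xac (blk 10, set 2) → MISS  vc=[]
1: 0x16c (blk 22, set 2) → MISS  vc=[10]
2: 0x1e6 (blk 30, set 2) → MISS  vc=[10, 22]
3: 0x5a (blk 5, set 1) → MISS  vc=[10, 22]
4: 0x1e4 (blk 30, set 2) → L1-HIT  vc=[10, 22]
5: 0x1e1 (blk 30, set 2) → L1-HIT  vc=[10, 22]
6: 0x125 (blk 18, set 2) → MISS  vc=[10, 22, 30]
7: 0x1e3 (blk 30, set 2) → VC-HIT  vc=[10, 22, 18]
8: 0x1e1 (blk 30, set 2) → L1-HIT  vc=[10, 22, 18]
9: 0x166 (blk 22, set 2) → VC-HIT  vc=[10, 30, 18]
10: 0xa2 (blk 10, set 2) → VC-HIT  vc=[22, 30, 18]
11: 0x16b (blk 22, set 2) → VC-HIT  vc=[10, 30, 18]
12: 0xae (blk 10, set 2) → VC-HIT  vc=[22, 30, 18]
13: 0xa4 (blk 10, set 2) → L1-HIT  vc=[22, 30, 18]
14: 0x1ef (blk 30, set 2) → VC-HIT  vc=[22, 10, 18]
15: 0x1ec (blk 30, set 2) → L1-HIT  vc=[22, 10, 18]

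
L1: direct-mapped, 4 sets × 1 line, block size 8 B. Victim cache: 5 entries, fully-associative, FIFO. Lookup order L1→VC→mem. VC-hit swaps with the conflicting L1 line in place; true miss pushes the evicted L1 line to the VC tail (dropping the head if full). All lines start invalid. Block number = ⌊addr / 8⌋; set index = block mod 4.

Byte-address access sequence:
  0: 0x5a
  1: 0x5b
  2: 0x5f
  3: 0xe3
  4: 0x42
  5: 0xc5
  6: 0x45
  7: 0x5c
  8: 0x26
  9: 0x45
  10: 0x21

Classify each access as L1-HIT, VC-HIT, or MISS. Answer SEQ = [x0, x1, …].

#0 0x5a→b11/s3 MISS; vc=[]
#1 0x5b→b11/s3 L1-HIT; vc=[]
#2 0x5f→b11/s3 L1-HIT; vc=[]
#3 0xe3→b28/s0 MISS; vc=[]
#4 0x42→b8/s0 MISS; vc=[28]
#5 0xc5→b24/s0 MISS; vc=[28,8]
#6 0x45→b8/s0 VC-HIT; vc=[28,24]
#7 0x5c→b11/s3 L1-HIT; vc=[28,24]
#8 0x26→b4/s0 MISS; vc=[28,24,8]
#9 0x45→b8/s0 VC-HIT; vc=[28,24,4]
#10 0x21→b4/s0 VC-HIT; vc=[28,24,8]

SEQ = [MISS, L1-HIT, L1-HIT, MISS, MISS, MISS, VC-HIT, L1-HIT, MISS, VC-HIT, VC-HIT]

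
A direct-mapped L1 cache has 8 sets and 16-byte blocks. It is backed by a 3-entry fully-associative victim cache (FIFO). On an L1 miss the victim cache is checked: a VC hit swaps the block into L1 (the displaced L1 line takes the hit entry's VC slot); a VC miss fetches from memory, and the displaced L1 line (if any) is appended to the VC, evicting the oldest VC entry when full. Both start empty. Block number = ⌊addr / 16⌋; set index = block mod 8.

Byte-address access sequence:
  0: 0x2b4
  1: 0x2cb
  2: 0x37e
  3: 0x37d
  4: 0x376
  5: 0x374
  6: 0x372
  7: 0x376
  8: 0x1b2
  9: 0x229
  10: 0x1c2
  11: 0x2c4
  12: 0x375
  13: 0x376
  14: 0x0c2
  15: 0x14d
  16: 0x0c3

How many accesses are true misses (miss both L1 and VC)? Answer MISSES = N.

MISSES = 8

#0 0x2b4→b43/s3 MISS; vc=[]
#1 0x2cb→b44/s4 MISS; vc=[]
#2 0x37e→b55/s7 MISS; vc=[]
#3 0x37d→b55/s7 L1-HIT; vc=[]
#4 0x376→b55/s7 L1-HIT; vc=[]
#5 0x374→b55/s7 L1-HIT; vc=[]
#6 0x372→b55/s7 L1-HIT; vc=[]
#7 0x376→b55/s7 L1-HIT; vc=[]
#8 0x1b2→b27/s3 MISS; vc=[43]
#9 0x229→b34/s2 MISS; vc=[43]
#10 0x1c2→b28/s4 MISS; vc=[43,44]
#11 0x2c4→b44/s4 VC-HIT; vc=[43,28]
#12 0x375→b55/s7 L1-HIT; vc=[43,28]
#13 0x376→b55/s7 L1-HIT; vc=[43,28]
#14 0xc2→b12/s4 MISS; vc=[43,28,44]
#15 0x14d→b20/s4 MISS; vc=[28,44,12]
#16 0xc3→b12/s4 VC-HIT; vc=[28,44,20]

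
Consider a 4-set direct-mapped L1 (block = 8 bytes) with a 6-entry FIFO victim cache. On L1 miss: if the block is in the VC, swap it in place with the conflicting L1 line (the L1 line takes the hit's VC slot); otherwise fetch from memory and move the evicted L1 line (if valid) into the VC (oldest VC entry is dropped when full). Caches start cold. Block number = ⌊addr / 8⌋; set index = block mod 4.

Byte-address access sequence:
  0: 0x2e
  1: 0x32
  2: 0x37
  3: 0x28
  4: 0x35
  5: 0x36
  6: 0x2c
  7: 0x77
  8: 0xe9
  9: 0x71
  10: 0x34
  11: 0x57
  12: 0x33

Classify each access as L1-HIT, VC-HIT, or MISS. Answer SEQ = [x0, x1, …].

SEQ = [MISS, MISS, L1-HIT, L1-HIT, L1-HIT, L1-HIT, L1-HIT, MISS, MISS, L1-HIT, VC-HIT, MISS, VC-HIT]

0: 0x2e (blk 5, set 1) → MISS  vc=[]
1: 0x32 (blk 6, set 2) → MISS  vc=[]
2: 0x37 (blk 6, set 2) → L1-HIT  vc=[]
3: 0x28 (blk 5, set 1) → L1-HIT  vc=[]
4: 0x35 (blk 6, set 2) → L1-HIT  vc=[]
5: 0x36 (blk 6, set 2) → L1-HIT  vc=[]
6: 0x2c (blk 5, set 1) → L1-HIT  vc=[]
7: 0x77 (blk 14, set 2) → MISS  vc=[6]
8: 0xe9 (blk 29, set 1) → MISS  vc=[6, 5]
9: 0x71 (blk 14, set 2) → L1-HIT  vc=[6, 5]
10: 0x34 (blk 6, set 2) → VC-HIT  vc=[14, 5]
11: 0x57 (blk 10, set 2) → MISS  vc=[14, 5, 6]
12: 0x33 (blk 6, set 2) → VC-HIT  vc=[14, 5, 10]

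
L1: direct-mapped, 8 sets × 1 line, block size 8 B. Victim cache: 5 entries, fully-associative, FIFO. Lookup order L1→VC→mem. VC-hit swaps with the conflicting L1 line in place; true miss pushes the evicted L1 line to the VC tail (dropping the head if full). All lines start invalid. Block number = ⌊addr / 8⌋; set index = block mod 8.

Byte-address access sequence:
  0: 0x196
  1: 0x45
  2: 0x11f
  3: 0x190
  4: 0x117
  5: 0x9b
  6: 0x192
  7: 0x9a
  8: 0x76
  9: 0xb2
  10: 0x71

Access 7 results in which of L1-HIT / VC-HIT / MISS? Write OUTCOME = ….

OUTCOME = L1-HIT

0: 0x196 (blk 50, set 2) → MISS  vc=[]
1: 0x45 (blk 8, set 0) → MISS  vc=[]
2: 0x11f (blk 35, set 3) → MISS  vc=[]
3: 0x190 (blk 50, set 2) → L1-HIT  vc=[]
4: 0x117 (blk 34, set 2) → MISS  vc=[50]
5: 0x9b (blk 19, set 3) → MISS  vc=[50, 35]
6: 0x192 (blk 50, set 2) → VC-HIT  vc=[34, 35]
7: 0x9a (blk 19, set 3) → L1-HIT  vc=[34, 35]
8: 0x76 (blk 14, set 6) → MISS  vc=[34, 35]
9: 0xb2 (blk 22, set 6) → MISS  vc=[34, 35, 14]
10: 0x71 (blk 14, set 6) → VC-HIT  vc=[34, 35, 22]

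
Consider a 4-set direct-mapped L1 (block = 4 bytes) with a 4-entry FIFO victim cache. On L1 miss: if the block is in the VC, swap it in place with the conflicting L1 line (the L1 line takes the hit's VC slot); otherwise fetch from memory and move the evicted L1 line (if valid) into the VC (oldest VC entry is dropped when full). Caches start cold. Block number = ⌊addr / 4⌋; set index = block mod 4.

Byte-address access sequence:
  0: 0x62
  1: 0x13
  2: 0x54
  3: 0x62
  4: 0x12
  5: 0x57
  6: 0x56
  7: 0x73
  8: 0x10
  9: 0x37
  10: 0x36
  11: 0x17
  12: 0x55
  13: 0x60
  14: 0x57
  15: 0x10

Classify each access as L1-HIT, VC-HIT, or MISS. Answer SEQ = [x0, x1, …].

  [0] addr=0x62 blk=24 s=0: MISS | VC []
  [1] addr=0x13 blk=4 s=0: MISS | VC [24]
  [2] addr=0x54 blk=21 s=1: MISS | VC [24]
  [3] addr=0x62 blk=24 s=0: VC-HIT | VC [4]
  [4] addr=0x12 blk=4 s=0: VC-HIT | VC [24]
  [5] addr=0x57 blk=21 s=1: L1-HIT | VC [24]
  [6] addr=0x56 blk=21 s=1: L1-HIT | VC [24]
  [7] addr=0x73 blk=28 s=0: MISS | VC [24, 4]
  [8] addr=0x10 blk=4 s=0: VC-HIT | VC [24, 28]
  [9] addr=0x37 blk=13 s=1: MISS | VC [24, 28, 21]
  [10] addr=0x36 blk=13 s=1: L1-HIT | VC [24, 28, 21]
  [11] addr=0x17 blk=5 s=1: MISS | VC [24, 28, 21, 13]
  [12] addr=0x55 blk=21 s=1: VC-HIT | VC [24, 28, 5, 13]
  [13] addr=0x60 blk=24 s=0: VC-HIT | VC [4, 28, 5, 13]
  [14] addr=0x57 blk=21 s=1: L1-HIT | VC [4, 28, 5, 13]
  [15] addr=0x10 blk=4 s=0: VC-HIT | VC [24, 28, 5, 13]

SEQ = [MISS, MISS, MISS, VC-HIT, VC-HIT, L1-HIT, L1-HIT, MISS, VC-HIT, MISS, L1-HIT, MISS, VC-HIT, VC-HIT, L1-HIT, VC-HIT]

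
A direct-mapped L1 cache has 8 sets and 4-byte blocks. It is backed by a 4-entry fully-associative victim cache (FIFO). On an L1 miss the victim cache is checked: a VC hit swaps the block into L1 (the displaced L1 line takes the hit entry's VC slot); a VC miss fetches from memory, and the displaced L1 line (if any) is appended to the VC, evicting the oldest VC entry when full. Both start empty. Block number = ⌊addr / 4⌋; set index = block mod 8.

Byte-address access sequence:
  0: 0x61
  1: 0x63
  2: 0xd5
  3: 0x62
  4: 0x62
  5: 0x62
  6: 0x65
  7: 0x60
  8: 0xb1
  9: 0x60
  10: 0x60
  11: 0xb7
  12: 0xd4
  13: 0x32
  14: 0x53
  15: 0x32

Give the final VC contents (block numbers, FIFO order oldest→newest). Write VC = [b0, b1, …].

#0 0x61→b24/s0 MISS; vc=[]
#1 0x63→b24/s0 L1-HIT; vc=[]
#2 0xd5→b53/s5 MISS; vc=[]
#3 0x62→b24/s0 L1-HIT; vc=[]
#4 0x62→b24/s0 L1-HIT; vc=[]
#5 0x62→b24/s0 L1-HIT; vc=[]
#6 0x65→b25/s1 MISS; vc=[]
#7 0x60→b24/s0 L1-HIT; vc=[]
#8 0xb1→b44/s4 MISS; vc=[]
#9 0x60→b24/s0 L1-HIT; vc=[]
#10 0x60→b24/s0 L1-HIT; vc=[]
#11 0xb7→b45/s5 MISS; vc=[53]
#12 0xd4→b53/s5 VC-HIT; vc=[45]
#13 0x32→b12/s4 MISS; vc=[45,44]
#14 0x53→b20/s4 MISS; vc=[45,44,12]
#15 0x32→b12/s4 VC-HIT; vc=[45,44,20]

VC = [45, 44, 20]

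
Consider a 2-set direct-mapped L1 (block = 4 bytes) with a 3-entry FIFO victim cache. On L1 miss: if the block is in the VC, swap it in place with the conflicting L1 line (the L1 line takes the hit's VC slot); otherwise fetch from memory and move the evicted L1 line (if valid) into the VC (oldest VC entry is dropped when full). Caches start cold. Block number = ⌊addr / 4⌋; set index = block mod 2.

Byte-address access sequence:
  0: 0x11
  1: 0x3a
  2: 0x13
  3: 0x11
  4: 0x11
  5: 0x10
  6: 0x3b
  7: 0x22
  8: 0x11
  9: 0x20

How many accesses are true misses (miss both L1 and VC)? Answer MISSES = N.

MISSES = 3

0: 0x11 (blk 4, set 0) → MISS  vc=[]
1: 0x3a (blk 14, set 0) → MISS  vc=[4]
2: 0x13 (blk 4, set 0) → VC-HIT  vc=[14]
3: 0x11 (blk 4, set 0) → L1-HIT  vc=[14]
4: 0x11 (blk 4, set 0) → L1-HIT  vc=[14]
5: 0x10 (blk 4, set 0) → L1-HIT  vc=[14]
6: 0x3b (blk 14, set 0) → VC-HIT  vc=[4]
7: 0x22 (blk 8, set 0) → MISS  vc=[4, 14]
8: 0x11 (blk 4, set 0) → VC-HIT  vc=[8, 14]
9: 0x20 (blk 8, set 0) → VC-HIT  vc=[4, 14]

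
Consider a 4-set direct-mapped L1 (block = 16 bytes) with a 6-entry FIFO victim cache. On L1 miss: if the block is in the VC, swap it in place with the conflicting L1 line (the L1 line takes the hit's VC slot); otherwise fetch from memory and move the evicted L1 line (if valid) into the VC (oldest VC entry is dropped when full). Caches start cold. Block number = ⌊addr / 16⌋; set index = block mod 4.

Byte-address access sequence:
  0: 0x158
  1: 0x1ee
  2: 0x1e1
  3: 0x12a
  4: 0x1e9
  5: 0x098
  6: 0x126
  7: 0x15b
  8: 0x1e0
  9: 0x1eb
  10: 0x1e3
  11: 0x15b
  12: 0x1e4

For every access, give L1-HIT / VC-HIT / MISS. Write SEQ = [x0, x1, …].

SEQ = [MISS, MISS, L1-HIT, MISS, VC-HIT, MISS, VC-HIT, VC-HIT, VC-HIT, L1-HIT, L1-HIT, L1-HIT, L1-HIT]

0: 0x158 (blk 21, set 1) → MISS  vc=[]
1: 0x1ee (blk 30, set 2) → MISS  vc=[]
2: 0x1e1 (blk 30, set 2) → L1-HIT  vc=[]
3: 0x12a (blk 18, set 2) → MISS  vc=[30]
4: 0x1e9 (blk 30, set 2) → VC-HIT  vc=[18]
5: 0x98 (blk 9, set 1) → MISS  vc=[18, 21]
6: 0x126 (blk 18, set 2) → VC-HIT  vc=[30, 21]
7: 0x15b (blk 21, set 1) → VC-HIT  vc=[30, 9]
8: 0x1e0 (blk 30, set 2) → VC-HIT  vc=[18, 9]
9: 0x1eb (blk 30, set 2) → L1-HIT  vc=[18, 9]
10: 0x1e3 (blk 30, set 2) → L1-HIT  vc=[18, 9]
11: 0x15b (blk 21, set 1) → L1-HIT  vc=[18, 9]
12: 0x1e4 (blk 30, set 2) → L1-HIT  vc=[18, 9]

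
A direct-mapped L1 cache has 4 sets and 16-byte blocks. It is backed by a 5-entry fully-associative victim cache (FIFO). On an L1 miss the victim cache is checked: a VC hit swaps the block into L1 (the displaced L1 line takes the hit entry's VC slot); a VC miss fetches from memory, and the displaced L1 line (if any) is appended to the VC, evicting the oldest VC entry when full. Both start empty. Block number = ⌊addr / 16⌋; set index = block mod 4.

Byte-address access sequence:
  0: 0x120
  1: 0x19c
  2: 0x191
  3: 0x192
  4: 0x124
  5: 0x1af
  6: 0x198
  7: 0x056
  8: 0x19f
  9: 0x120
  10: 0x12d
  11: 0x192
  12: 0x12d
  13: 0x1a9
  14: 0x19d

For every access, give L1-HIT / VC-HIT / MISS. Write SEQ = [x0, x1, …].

0: 0x120 (blk 18, set 2) → MISS  vc=[]
1: 0x19c (blk 25, set 1) → MISS  vc=[]
2: 0x191 (blk 25, set 1) → L1-HIT  vc=[]
3: 0x192 (blk 25, set 1) → L1-HIT  vc=[]
4: 0x124 (blk 18, set 2) → L1-HIT  vc=[]
5: 0x1af (blk 26, set 2) → MISS  vc=[18]
6: 0x198 (blk 25, set 1) → L1-HIT  vc=[18]
7: 0x56 (blk 5, set 1) → MISS  vc=[18, 25]
8: 0x19f (blk 25, set 1) → VC-HIT  vc=[18, 5]
9: 0x120 (blk 18, set 2) → VC-HIT  vc=[26, 5]
10: 0x12d (blk 18, set 2) → L1-HIT  vc=[26, 5]
11: 0x192 (blk 25, set 1) → L1-HIT  vc=[26, 5]
12: 0x12d (blk 18, set 2) → L1-HIT  vc=[26, 5]
13: 0x1a9 (blk 26, set 2) → VC-HIT  vc=[18, 5]
14: 0x19d (blk 25, set 1) → L1-HIT  vc=[18, 5]

SEQ = [MISS, MISS, L1-HIT, L1-HIT, L1-HIT, MISS, L1-HIT, MISS, VC-HIT, VC-HIT, L1-HIT, L1-HIT, L1-HIT, VC-HIT, L1-HIT]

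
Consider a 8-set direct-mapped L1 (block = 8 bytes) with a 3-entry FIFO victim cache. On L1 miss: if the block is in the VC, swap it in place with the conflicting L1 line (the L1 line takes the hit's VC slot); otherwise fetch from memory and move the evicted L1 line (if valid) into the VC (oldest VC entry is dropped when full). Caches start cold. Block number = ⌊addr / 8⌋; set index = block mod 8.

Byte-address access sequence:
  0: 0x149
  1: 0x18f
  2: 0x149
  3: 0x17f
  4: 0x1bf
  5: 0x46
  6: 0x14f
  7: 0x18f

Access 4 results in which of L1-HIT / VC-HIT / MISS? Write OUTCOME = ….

OUTCOME = MISS

#0 0x149→b41/s1 MISS; vc=[]
#1 0x18f→b49/s1 MISS; vc=[41]
#2 0x149→b41/s1 VC-HIT; vc=[49]
#3 0x17f→b47/s7 MISS; vc=[49]
#4 0x1bf→b55/s7 MISS; vc=[49,47]
#5 0x46→b8/s0 MISS; vc=[49,47]
#6 0x14f→b41/s1 L1-HIT; vc=[49,47]
#7 0x18f→b49/s1 VC-HIT; vc=[41,47]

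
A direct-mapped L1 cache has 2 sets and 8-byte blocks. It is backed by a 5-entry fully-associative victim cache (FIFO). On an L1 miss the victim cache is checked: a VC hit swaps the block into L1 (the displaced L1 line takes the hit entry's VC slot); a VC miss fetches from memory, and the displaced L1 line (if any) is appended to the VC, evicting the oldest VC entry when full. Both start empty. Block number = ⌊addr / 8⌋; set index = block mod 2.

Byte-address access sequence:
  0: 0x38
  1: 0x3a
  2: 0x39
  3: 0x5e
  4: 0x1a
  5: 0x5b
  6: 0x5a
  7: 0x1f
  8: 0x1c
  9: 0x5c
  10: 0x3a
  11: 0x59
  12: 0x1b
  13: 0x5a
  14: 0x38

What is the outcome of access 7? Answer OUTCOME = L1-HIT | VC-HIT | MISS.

OUTCOME = VC-HIT

0: 0x38 (blk 7, set 1) → MISS  vc=[]
1: 0x3a (blk 7, set 1) → L1-HIT  vc=[]
2: 0x39 (blk 7, set 1) → L1-HIT  vc=[]
3: 0x5e (blk 11, set 1) → MISS  vc=[7]
4: 0x1a (blk 3, set 1) → MISS  vc=[7, 11]
5: 0x5b (blk 11, set 1) → VC-HIT  vc=[7, 3]
6: 0x5a (blk 11, set 1) → L1-HIT  vc=[7, 3]
7: 0x1f (blk 3, set 1) → VC-HIT  vc=[7, 11]
8: 0x1c (blk 3, set 1) → L1-HIT  vc=[7, 11]
9: 0x5c (blk 11, set 1) → VC-HIT  vc=[7, 3]
10: 0x3a (blk 7, set 1) → VC-HIT  vc=[11, 3]
11: 0x59 (blk 11, set 1) → VC-HIT  vc=[7, 3]
12: 0x1b (blk 3, set 1) → VC-HIT  vc=[7, 11]
13: 0x5a (blk 11, set 1) → VC-HIT  vc=[7, 3]
14: 0x38 (blk 7, set 1) → VC-HIT  vc=[11, 3]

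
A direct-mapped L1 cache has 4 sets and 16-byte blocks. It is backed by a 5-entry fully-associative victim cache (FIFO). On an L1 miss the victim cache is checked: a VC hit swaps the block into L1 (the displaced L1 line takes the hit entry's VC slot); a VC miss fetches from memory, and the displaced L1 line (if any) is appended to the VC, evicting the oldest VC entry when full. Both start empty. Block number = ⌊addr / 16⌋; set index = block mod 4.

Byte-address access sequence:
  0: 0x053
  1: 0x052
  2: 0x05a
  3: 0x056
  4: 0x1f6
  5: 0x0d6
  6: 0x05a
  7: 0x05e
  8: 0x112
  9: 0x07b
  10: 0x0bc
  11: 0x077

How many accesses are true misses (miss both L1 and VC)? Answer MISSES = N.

MISSES = 6

0: 0x53 (blk 5, set 1) → MISS  vc=[]
1: 0x52 (blk 5, set 1) → L1-HIT  vc=[]
2: 0x5a (blk 5, set 1) → L1-HIT  vc=[]
3: 0x56 (blk 5, set 1) → L1-HIT  vc=[]
4: 0x1f6 (blk 31, set 3) → MISS  vc=[]
5: 0xd6 (blk 13, set 1) → MISS  vc=[5]
6: 0x5a (blk 5, set 1) → VC-HIT  vc=[13]
7: 0x5e (blk 5, set 1) → L1-HIT  vc=[13]
8: 0x112 (blk 17, set 1) → MISS  vc=[13, 5]
9: 0x7b (blk 7, set 3) → MISS  vc=[13, 5, 31]
10: 0xbc (blk 11, set 3) → MISS  vc=[13, 5, 31, 7]
11: 0x77 (blk 7, set 3) → VC-HIT  vc=[13, 5, 31, 11]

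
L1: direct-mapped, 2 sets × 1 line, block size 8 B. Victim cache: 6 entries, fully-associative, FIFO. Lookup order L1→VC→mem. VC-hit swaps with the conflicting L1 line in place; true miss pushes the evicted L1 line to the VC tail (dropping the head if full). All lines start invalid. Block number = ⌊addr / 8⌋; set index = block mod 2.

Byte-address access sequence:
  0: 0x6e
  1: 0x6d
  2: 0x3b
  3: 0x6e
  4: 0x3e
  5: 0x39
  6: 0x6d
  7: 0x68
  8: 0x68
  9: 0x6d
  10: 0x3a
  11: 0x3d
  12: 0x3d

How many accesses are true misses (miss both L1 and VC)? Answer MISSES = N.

  [0] addr=0x6e blk=13 s=1: MISS | VC []
  [1] addr=0x6d blk=13 s=1: L1-HIT | VC []
  [2] addr=0x3b blk=7 s=1: MISS | VC [13]
  [3] addr=0x6e blk=13 s=1: VC-HIT | VC [7]
  [4] addr=0x3e blk=7 s=1: VC-HIT | VC [13]
  [5] addr=0x39 blk=7 s=1: L1-HIT | VC [13]
  [6] addr=0x6d blk=13 s=1: VC-HIT | VC [7]
  [7] addr=0x68 blk=13 s=1: L1-HIT | VC [7]
  [8] addr=0x68 blk=13 s=1: L1-HIT | VC [7]
  [9] addr=0x6d blk=13 s=1: L1-HIT | VC [7]
  [10] addr=0x3a blk=7 s=1: VC-HIT | VC [13]
  [11] addr=0x3d blk=7 s=1: L1-HIT | VC [13]
  [12] addr=0x3d blk=7 s=1: L1-HIT | VC [13]

MISSES = 2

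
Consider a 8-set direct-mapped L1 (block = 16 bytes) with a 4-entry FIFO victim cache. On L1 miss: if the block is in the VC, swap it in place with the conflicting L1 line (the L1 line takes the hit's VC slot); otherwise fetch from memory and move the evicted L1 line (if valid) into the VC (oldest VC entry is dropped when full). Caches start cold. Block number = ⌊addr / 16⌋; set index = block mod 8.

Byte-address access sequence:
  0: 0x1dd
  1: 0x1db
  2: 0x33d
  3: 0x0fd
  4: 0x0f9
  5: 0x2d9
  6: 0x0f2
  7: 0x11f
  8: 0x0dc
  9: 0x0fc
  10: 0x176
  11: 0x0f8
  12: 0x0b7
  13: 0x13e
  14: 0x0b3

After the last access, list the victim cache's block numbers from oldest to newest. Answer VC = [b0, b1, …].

VC = [45, 23, 51, 19]

#0 0x1dd→b29/s5 MISS; vc=[]
#1 0x1db→b29/s5 L1-HIT; vc=[]
#2 0x33d→b51/s3 MISS; vc=[]
#3 0xfd→b15/s7 MISS; vc=[]
#4 0xf9→b15/s7 L1-HIT; vc=[]
#5 0x2d9→b45/s5 MISS; vc=[29]
#6 0xf2→b15/s7 L1-HIT; vc=[29]
#7 0x11f→b17/s1 MISS; vc=[29]
#8 0xdc→b13/s5 MISS; vc=[29,45]
#9 0xfc→b15/s7 L1-HIT; vc=[29,45]
#10 0x176→b23/s7 MISS; vc=[29,45,15]
#11 0xf8→b15/s7 VC-HIT; vc=[29,45,23]
#12 0xb7→b11/s3 MISS; vc=[29,45,23,51]
#13 0x13e→b19/s3 MISS; vc=[45,23,51,11]
#14 0xb3→b11/s3 VC-HIT; vc=[45,23,51,19]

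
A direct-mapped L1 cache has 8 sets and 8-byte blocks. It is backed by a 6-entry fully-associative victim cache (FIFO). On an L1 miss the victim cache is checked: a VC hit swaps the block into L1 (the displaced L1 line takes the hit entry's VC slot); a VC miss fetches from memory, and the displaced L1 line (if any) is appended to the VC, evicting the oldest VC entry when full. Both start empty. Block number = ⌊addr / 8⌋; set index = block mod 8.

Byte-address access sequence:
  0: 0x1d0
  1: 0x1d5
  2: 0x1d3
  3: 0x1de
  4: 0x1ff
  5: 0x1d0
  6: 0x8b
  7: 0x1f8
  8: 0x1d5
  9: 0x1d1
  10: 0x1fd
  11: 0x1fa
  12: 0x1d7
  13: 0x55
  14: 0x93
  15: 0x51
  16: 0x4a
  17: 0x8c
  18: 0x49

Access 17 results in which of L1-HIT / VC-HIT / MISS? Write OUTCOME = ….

OUTCOME = VC-HIT

0: 0x1d0 (blk 58, set 2) → MISS  vc=[]
1: 0x1d5 (blk 58, set 2) → L1-HIT  vc=[]
2: 0x1d3 (blk 58, set 2) → L1-HIT  vc=[]
3: 0x1de (blk 59, set 3) → MISS  vc=[]
4: 0x1ff (blk 63, set 7) → MISS  vc=[]
5: 0x1d0 (blk 58, set 2) → L1-HIT  vc=[]
6: 0x8b (blk 17, set 1) → MISS  vc=[]
7: 0x1f8 (blk 63, set 7) → L1-HIT  vc=[]
8: 0x1d5 (blk 58, set 2) → L1-HIT  vc=[]
9: 0x1d1 (blk 58, set 2) → L1-HIT  vc=[]
10: 0x1fd (blk 63, set 7) → L1-HIT  vc=[]
11: 0x1fa (blk 63, set 7) → L1-HIT  vc=[]
12: 0x1d7 (blk 58, set 2) → L1-HIT  vc=[]
13: 0x55 (blk 10, set 2) → MISS  vc=[58]
14: 0x93 (blk 18, set 2) → MISS  vc=[58, 10]
15: 0x51 (blk 10, set 2) → VC-HIT  vc=[58, 18]
16: 0x4a (blk 9, set 1) → MISS  vc=[58, 18, 17]
17: 0x8c (blk 17, set 1) → VC-HIT  vc=[58, 18, 9]
18: 0x49 (blk 9, set 1) → VC-HIT  vc=[58, 18, 17]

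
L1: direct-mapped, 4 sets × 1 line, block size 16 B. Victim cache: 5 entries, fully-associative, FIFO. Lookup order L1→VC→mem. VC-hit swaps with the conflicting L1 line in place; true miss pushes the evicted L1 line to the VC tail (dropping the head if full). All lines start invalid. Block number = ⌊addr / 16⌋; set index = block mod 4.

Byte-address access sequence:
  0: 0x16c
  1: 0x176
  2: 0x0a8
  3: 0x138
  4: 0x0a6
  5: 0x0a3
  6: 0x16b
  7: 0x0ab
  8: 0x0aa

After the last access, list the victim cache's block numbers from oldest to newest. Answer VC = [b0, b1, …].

VC = [22, 23]

0: 0x16c (blk 22, set 2) → MISS  vc=[]
1: 0x176 (blk 23, set 3) → MISS  vc=[]
2: 0xa8 (blk 10, set 2) → MISS  vc=[22]
3: 0x138 (blk 19, set 3) → MISS  vc=[22, 23]
4: 0xa6 (blk 10, set 2) → L1-HIT  vc=[22, 23]
5: 0xa3 (blk 10, set 2) → L1-HIT  vc=[22, 23]
6: 0x16b (blk 22, set 2) → VC-HIT  vc=[10, 23]
7: 0xab (blk 10, set 2) → VC-HIT  vc=[22, 23]
8: 0xaa (blk 10, set 2) → L1-HIT  vc=[22, 23]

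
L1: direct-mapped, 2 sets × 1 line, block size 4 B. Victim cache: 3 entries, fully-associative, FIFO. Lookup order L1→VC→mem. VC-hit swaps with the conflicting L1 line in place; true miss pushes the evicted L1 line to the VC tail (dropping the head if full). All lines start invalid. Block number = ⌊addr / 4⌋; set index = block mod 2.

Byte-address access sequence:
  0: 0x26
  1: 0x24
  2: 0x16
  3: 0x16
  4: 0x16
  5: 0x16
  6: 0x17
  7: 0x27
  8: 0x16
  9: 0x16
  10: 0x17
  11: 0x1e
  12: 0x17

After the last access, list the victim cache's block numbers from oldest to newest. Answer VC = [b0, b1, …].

VC = [9, 7]

#0 0x26→b9/s1 MISS; vc=[]
#1 0x24→b9/s1 L1-HIT; vc=[]
#2 0x16→b5/s1 MISS; vc=[9]
#3 0x16→b5/s1 L1-HIT; vc=[9]
#4 0x16→b5/s1 L1-HIT; vc=[9]
#5 0x16→b5/s1 L1-HIT; vc=[9]
#6 0x17→b5/s1 L1-HIT; vc=[9]
#7 0x27→b9/s1 VC-HIT; vc=[5]
#8 0x16→b5/s1 VC-HIT; vc=[9]
#9 0x16→b5/s1 L1-HIT; vc=[9]
#10 0x17→b5/s1 L1-HIT; vc=[9]
#11 0x1e→b7/s1 MISS; vc=[9,5]
#12 0x17→b5/s1 VC-HIT; vc=[9,7]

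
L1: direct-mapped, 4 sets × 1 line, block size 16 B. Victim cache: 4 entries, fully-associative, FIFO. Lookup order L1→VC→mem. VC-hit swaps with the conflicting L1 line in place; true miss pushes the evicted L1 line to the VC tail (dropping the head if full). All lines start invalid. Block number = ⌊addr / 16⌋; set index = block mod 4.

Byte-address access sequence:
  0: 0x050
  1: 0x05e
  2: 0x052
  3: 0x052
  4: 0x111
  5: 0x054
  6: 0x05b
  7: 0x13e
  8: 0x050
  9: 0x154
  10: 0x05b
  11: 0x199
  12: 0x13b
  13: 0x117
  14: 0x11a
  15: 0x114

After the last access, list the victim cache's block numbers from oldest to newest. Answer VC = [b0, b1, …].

#0 0x50→b5/s1 MISS; vc=[]
#1 0x5e→b5/s1 L1-HIT; vc=[]
#2 0x52→b5/s1 L1-HIT; vc=[]
#3 0x52→b5/s1 L1-HIT; vc=[]
#4 0x111→b17/s1 MISS; vc=[5]
#5 0x54→b5/s1 VC-HIT; vc=[17]
#6 0x5b→b5/s1 L1-HIT; vc=[17]
#7 0x13e→b19/s3 MISS; vc=[17]
#8 0x50→b5/s1 L1-HIT; vc=[17]
#9 0x154→b21/s1 MISS; vc=[17,5]
#10 0x5b→b5/s1 VC-HIT; vc=[17,21]
#11 0x199→b25/s1 MISS; vc=[17,21,5]
#12 0x13b→b19/s3 L1-HIT; vc=[17,21,5]
#13 0x117→b17/s1 VC-HIT; vc=[25,21,5]
#14 0x11a→b17/s1 L1-HIT; vc=[25,21,5]
#15 0x114→b17/s1 L1-HIT; vc=[25,21,5]

VC = [25, 21, 5]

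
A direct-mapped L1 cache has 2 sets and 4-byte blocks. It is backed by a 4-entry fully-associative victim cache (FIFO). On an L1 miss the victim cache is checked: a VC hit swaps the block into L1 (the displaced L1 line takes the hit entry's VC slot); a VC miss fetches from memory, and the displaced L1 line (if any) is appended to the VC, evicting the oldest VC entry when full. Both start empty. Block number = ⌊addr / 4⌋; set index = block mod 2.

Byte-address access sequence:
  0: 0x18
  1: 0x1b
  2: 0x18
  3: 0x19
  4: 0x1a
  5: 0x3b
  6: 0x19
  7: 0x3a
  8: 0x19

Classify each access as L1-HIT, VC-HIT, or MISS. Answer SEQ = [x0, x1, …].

#0 0x18→b6/s0 MISS; vc=[]
#1 0x1b→b6/s0 L1-HIT; vc=[]
#2 0x18→b6/s0 L1-HIT; vc=[]
#3 0x19→b6/s0 L1-HIT; vc=[]
#4 0x1a→b6/s0 L1-HIT; vc=[]
#5 0x3b→b14/s0 MISS; vc=[6]
#6 0x19→b6/s0 VC-HIT; vc=[14]
#7 0x3a→b14/s0 VC-HIT; vc=[6]
#8 0x19→b6/s0 VC-HIT; vc=[14]

SEQ = [MISS, L1-HIT, L1-HIT, L1-HIT, L1-HIT, MISS, VC-HIT, VC-HIT, VC-HIT]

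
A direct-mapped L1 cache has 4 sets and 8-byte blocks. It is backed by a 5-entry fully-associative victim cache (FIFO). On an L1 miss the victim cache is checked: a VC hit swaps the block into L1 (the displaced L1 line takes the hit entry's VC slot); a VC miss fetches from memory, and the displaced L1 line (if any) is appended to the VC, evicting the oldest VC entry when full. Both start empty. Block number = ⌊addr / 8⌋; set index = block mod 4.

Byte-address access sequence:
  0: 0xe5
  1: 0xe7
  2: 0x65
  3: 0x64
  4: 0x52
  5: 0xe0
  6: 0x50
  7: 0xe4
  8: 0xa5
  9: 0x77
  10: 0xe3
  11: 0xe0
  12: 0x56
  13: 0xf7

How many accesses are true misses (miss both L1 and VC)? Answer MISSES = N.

#0 0xe5→b28/s0 MISS; vc=[]
#1 0xe7→b28/s0 L1-HIT; vc=[]
#2 0x65→b12/s0 MISS; vc=[28]
#3 0x64→b12/s0 L1-HIT; vc=[28]
#4 0x52→b10/s2 MISS; vc=[28]
#5 0xe0→b28/s0 VC-HIT; vc=[12]
#6 0x50→b10/s2 L1-HIT; vc=[12]
#7 0xe4→b28/s0 L1-HIT; vc=[12]
#8 0xa5→b20/s0 MISS; vc=[12,28]
#9 0x77→b14/s2 MISS; vc=[12,28,10]
#10 0xe3→b28/s0 VC-HIT; vc=[12,20,10]
#11 0xe0→b28/s0 L1-HIT; vc=[12,20,10]
#12 0x56→b10/s2 VC-HIT; vc=[12,20,14]
#13 0xf7→b30/s2 MISS; vc=[12,20,14,10]

MISSES = 6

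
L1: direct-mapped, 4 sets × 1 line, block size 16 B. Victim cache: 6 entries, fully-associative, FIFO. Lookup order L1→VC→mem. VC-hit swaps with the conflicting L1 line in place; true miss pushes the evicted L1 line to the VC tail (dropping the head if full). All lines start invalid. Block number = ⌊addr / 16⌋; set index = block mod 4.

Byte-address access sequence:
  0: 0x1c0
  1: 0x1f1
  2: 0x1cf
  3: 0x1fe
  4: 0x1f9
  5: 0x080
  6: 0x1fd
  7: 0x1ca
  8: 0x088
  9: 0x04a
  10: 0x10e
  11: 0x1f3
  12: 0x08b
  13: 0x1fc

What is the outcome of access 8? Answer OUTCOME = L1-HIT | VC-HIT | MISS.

#0 0x1c0→b28/s0 MISS; vc=[]
#1 0x1f1→b31/s3 MISS; vc=[]
#2 0x1cf→b28/s0 L1-HIT; vc=[]
#3 0x1fe→b31/s3 L1-HIT; vc=[]
#4 0x1f9→b31/s3 L1-HIT; vc=[]
#5 0x80→b8/s0 MISS; vc=[28]
#6 0x1fd→b31/s3 L1-HIT; vc=[28]
#7 0x1ca→b28/s0 VC-HIT; vc=[8]
#8 0x88→b8/s0 VC-HIT; vc=[28]
#9 0x4a→b4/s0 MISS; vc=[28,8]
#10 0x10e→b16/s0 MISS; vc=[28,8,4]
#11 0x1f3→b31/s3 L1-HIT; vc=[28,8,4]
#12 0x8b→b8/s0 VC-HIT; vc=[28,16,4]
#13 0x1fc→b31/s3 L1-HIT; vc=[28,16,4]

OUTCOME = VC-HIT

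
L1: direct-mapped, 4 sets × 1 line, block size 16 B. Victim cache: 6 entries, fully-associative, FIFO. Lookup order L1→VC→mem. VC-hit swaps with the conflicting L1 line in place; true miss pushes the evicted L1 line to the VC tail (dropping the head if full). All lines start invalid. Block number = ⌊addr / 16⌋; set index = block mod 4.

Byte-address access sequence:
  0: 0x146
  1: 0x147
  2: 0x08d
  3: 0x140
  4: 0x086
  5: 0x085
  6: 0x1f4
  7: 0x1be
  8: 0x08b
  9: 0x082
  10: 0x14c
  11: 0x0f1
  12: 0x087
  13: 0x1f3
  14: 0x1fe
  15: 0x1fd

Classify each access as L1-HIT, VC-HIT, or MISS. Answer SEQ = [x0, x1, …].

SEQ = [MISS, L1-HIT, MISS, VC-HIT, VC-HIT, L1-HIT, MISS, MISS, L1-HIT, L1-HIT, VC-HIT, MISS, VC-HIT, VC-HIT, L1-HIT, L1-HIT]

#0 0x146→b20/s0 MISS; vc=[]
#1 0x147→b20/s0 L1-HIT; vc=[]
#2 0x8d→b8/s0 MISS; vc=[20]
#3 0x140→b20/s0 VC-HIT; vc=[8]
#4 0x86→b8/s0 VC-HIT; vc=[20]
#5 0x85→b8/s0 L1-HIT; vc=[20]
#6 0x1f4→b31/s3 MISS; vc=[20]
#7 0x1be→b27/s3 MISS; vc=[20,31]
#8 0x8b→b8/s0 L1-HIT; vc=[20,31]
#9 0x82→b8/s0 L1-HIT; vc=[20,31]
#10 0x14c→b20/s0 VC-HIT; vc=[8,31]
#11 0xf1→b15/s3 MISS; vc=[8,31,27]
#12 0x87→b8/s0 VC-HIT; vc=[20,31,27]
#13 0x1f3→b31/s3 VC-HIT; vc=[20,15,27]
#14 0x1fe→b31/s3 L1-HIT; vc=[20,15,27]
#15 0x1fd→b31/s3 L1-HIT; vc=[20,15,27]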